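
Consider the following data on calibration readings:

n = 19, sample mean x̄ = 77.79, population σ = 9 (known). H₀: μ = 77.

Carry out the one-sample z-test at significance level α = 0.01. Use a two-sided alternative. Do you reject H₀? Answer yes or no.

SE = σ/√n = 9/√19 = 2.0647
z = (x̄−μ₀)/SE = (77.79−77)/2.0647 = 0.3826
p-value (two-sided) = 0.70201
At α=0.01: p ≥ α → fail to reject H₀

reject H₀: no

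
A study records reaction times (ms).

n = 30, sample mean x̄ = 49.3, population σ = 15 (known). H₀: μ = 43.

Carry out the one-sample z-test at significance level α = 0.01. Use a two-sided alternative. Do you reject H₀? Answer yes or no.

reject H₀: no

SE = σ/√n = 15/√30 = 2.7386
z = (x̄−μ₀)/SE = (49.3−43)/2.7386 = 2.3004
p-value (two-sided) = 0.02142
At α=0.01: p ≥ α → fail to reject H₀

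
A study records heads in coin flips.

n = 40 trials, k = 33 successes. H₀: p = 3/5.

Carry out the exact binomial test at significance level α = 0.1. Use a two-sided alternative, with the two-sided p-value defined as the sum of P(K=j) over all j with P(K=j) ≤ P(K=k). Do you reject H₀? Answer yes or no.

Exact binomial: n=40, k=33, p₀=3/5=0.6000
P(X=j) = C(n,j)·p₀^j·(1−p₀)^(n−j); p = Σ P(X=j) over j with P(X=j) ≤ P(X=33)
p-value (two-sided) = 0.00327
At α=0.1: p < α → reject H₀

reject H₀: yes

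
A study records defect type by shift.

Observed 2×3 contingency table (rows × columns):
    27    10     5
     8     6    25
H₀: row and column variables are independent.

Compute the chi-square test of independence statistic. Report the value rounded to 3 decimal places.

Row totals [42, 39], col totals [35, 16, 30], n=81
χ² = (27−18.15)²/18.15 + (10−8.30)²/8.30 + (5−15.56)²/15.56 + (8−16.85)²/16.85 + (6−7.70)²/7.70 + (25−14.44)²/14.44 = 24.5702
df = 2

test statistic = 24.570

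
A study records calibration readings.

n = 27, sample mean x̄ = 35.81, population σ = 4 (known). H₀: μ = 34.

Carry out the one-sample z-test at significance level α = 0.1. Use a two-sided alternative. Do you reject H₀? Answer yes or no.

reject H₀: yes

SE = σ/√n = 4/√27 = 0.7698
z = (x̄−μ₀)/SE = (35.81−34)/0.7698 = 2.3513
p-value (two-sided) = 0.01871
At α=0.1: p < α → reject H₀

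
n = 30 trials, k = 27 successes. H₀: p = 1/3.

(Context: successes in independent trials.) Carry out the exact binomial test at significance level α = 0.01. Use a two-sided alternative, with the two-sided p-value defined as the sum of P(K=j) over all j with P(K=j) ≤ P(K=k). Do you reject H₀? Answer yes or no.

Exact binomial: n=30, k=27, p₀=1/3=0.3333
P(X=j) = C(n,j)·p₀^j·(1−p₀)^(n−j); p = Σ P(X=j) over j with P(X=j) ≤ P(X=27)
p-value (two-sided) = 0.00000
At α=0.01: p < α → reject H₀

reject H₀: yes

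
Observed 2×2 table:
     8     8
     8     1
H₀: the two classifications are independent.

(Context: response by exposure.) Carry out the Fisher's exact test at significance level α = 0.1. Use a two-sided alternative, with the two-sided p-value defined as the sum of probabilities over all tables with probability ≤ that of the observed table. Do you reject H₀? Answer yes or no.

Margins: r₁=16, r₂=9, c₁=16, c₂=9, n=25
p_obs = C(16,8)·C(9,8)/C(25,16); sum pmf over tables with pmf ≤ p_obs
p-value (two-sided) = 0.08751
At α=0.1: p < α → reject H₀

reject H₀: yes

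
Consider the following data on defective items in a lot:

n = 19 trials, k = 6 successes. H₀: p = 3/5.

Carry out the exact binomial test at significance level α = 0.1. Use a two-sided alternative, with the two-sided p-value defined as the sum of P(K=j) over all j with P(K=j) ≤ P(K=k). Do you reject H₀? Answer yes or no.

Exact binomial: n=19, k=6, p₀=3/5=0.6000
P(X=j) = C(n,j)·p₀^j·(1−p₀)^(n−j); p = Σ P(X=j) over j with P(X=j) ≤ P(X=6)
p-value (two-sided) = 0.01703
At α=0.1: p < α → reject H₀

reject H₀: yes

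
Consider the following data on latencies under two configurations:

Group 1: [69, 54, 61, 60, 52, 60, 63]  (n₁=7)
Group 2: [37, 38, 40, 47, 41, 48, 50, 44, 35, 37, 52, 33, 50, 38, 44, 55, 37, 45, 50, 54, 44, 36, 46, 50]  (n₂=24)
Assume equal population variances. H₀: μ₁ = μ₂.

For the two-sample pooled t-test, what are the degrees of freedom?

df = n₁ + n₂ − 2 = 7 + 24 − 2 = 29

degrees of freedom = 29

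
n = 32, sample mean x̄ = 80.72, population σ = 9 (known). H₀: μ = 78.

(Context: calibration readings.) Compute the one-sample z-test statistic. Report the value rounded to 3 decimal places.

SE = σ/√n = 9/√32 = 1.5910
z = (x̄−μ₀)/SE = (80.72−78)/1.5910 = 1.7096

test statistic = 1.710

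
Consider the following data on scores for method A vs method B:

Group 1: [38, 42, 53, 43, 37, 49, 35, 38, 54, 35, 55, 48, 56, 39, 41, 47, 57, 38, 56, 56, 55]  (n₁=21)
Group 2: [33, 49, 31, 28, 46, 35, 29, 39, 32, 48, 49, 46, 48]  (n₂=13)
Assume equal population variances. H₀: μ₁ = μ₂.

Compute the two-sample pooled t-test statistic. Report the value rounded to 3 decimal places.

x̄₁=46.286, s₁=8.131, n₁=21
x̄₂=39.462, s₂=8.383, n₂=13
s_p² = [20·8.131² + 12·8.383²]/32 = 67.6724
SE = √(s_p²·(1/21+1/13)) = 2.9031
t = (46.286−39.462)/2.9031 = 2.3506
df = 32

test statistic = 2.351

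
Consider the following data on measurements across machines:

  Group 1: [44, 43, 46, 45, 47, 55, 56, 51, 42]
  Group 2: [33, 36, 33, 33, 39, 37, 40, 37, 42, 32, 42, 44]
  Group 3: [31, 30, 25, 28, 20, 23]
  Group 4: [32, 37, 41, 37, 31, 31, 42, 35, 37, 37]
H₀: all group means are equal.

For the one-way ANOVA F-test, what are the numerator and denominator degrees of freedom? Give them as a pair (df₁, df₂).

degrees of freedom = [3, 33]

k = 4 groups, N = 37 total
df = (k−1, N−k) = (4−1, 37−4) = (3, 33)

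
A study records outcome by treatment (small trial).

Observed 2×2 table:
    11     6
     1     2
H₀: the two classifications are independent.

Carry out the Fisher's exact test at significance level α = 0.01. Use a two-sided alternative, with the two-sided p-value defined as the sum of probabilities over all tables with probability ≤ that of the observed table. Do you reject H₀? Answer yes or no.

Margins: r₁=17, r₂=3, c₁=12, c₂=8, n=20
p_obs = C(17,11)·C(3,1)/C(20,12); sum pmf over tables with pmf ≤ p_obs
p-value (two-sided) = 0.53684
At α=0.01: p ≥ α → fail to reject H₀

reject H₀: no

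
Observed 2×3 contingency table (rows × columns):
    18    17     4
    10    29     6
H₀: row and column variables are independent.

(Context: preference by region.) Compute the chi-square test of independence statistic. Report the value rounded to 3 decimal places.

test statistic = 5.415

Row totals [39, 45], col totals [28, 46, 10], n=84
χ² = (18−13.00)²/13.00 + (17−21.36)²/21.36 + (4−4.64)²/4.64 + (10−15.00)²/15.00 + (29−24.64)²/24.64 + (6−5.36)²/5.36 = 5.4152
df = 2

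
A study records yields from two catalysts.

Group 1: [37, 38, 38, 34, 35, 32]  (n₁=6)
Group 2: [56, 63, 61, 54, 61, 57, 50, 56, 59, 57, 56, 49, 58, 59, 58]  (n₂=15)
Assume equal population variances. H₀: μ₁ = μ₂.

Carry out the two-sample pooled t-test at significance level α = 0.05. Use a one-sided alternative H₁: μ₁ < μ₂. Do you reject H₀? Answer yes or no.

x̄₁=35.667, s₁=2.422, n₁=6
x̄₂=56.933, s₂=3.807, n₂=15
s_p² = [5·2.422² + 14·3.807²]/19 = 12.2246
SE = √(s_p²·(1/6+1/15)) = 1.6889
t = (35.667−56.933)/1.6889 = -12.5920
df = 19
p-value (one-sided, H₁ less) = 0.00000
At α=0.05: p < α → reject H₀

reject H₀: yes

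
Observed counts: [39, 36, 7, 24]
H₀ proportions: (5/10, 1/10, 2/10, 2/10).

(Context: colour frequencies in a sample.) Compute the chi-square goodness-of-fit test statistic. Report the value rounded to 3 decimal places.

test statistic = 74.443

n = 106; E_i = n·p_i = [53.00, 10.60, 21.20, 21.20]
χ² = (39−53.00)²/53.00 + (36−10.60)²/10.60 + (7−21.20)²/21.20 + (24−21.20)²/21.20 = 74.4434
df = 3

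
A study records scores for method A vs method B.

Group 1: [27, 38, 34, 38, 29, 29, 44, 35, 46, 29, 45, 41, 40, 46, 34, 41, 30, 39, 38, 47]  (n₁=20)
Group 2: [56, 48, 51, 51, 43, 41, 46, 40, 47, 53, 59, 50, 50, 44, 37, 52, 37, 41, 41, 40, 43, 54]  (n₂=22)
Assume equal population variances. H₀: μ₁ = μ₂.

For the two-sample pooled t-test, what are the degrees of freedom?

df = n₁ + n₂ − 2 = 20 + 22 − 2 = 40

degrees of freedom = 40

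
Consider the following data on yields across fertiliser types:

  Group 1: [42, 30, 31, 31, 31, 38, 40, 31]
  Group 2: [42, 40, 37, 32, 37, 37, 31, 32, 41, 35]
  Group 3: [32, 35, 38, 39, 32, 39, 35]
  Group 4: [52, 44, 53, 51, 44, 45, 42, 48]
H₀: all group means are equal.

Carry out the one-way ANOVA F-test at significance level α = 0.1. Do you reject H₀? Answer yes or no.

Group means [34.25, 36.40, 35.71, 47.38], grand mean 38.394
SSB = Σnᵢ(x̄ᵢ−x̄)² = 872.675; SSW = ΣΣ(x−x̄ᵢ)² = 483.204
MSB = 872.675/3 = 290.8917; MSW = 483.204/29 = 16.6622
F = MSB/MSW = 17.4582
df = (3, 29)
p-value (upper-tail) = 0.00000
At α=0.1: p < α → reject H₀

reject H₀: yes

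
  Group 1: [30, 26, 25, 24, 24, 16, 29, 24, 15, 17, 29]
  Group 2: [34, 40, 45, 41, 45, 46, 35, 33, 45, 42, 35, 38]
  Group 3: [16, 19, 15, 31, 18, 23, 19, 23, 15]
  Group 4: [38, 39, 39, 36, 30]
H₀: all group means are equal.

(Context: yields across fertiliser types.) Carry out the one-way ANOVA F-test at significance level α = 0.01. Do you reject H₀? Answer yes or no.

Group means [23.55, 39.92, 19.89, 36.40], grand mean 29.703
SSB = Σnᵢ(x̄ᵢ−x̄)² = 2759.997; SSW = ΣΣ(x−x̄ᵢ)² = 805.733
MSB = 2759.997/3 = 919.9990; MSW = 805.733/33 = 24.4161
F = MSB/MSW = 37.6799
df = (3, 33)
p-value (upper-tail) = 0.00000
At α=0.01: p < α → reject H₀

reject H₀: yes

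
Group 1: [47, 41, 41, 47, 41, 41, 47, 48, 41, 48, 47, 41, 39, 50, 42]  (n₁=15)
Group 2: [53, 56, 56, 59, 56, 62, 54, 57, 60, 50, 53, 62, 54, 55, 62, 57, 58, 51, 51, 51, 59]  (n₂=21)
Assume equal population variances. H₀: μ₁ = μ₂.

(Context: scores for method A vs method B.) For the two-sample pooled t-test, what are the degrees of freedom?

df = n₁ + n₂ − 2 = 15 + 21 − 2 = 34

degrees of freedom = 34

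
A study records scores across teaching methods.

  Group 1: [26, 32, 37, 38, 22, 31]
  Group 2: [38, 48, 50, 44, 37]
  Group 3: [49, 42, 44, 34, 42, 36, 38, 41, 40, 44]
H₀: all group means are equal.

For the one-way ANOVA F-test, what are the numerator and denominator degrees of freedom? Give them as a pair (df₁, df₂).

degrees of freedom = [2, 18]

k = 3 groups, N = 21 total
df = (k−1, N−k) = (3−1, 21−3) = (2, 18)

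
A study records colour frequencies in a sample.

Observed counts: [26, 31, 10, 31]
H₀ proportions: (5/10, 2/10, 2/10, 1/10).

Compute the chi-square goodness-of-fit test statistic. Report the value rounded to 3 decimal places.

n = 98; E_i = n·p_i = [49.00, 19.60, 19.60, 9.80]
χ² = (26−49.00)²/49.00 + (31−19.60)²/19.60 + (10−19.60)²/19.60 + (31−9.80)²/9.80 = 67.9898
df = 3

test statistic = 67.990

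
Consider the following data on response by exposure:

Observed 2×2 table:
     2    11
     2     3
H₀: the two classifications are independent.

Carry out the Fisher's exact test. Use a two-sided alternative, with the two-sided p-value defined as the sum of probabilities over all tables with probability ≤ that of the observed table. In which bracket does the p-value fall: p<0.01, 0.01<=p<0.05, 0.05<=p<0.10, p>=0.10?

p-value bracket: p>=0.10

Margins: r₁=13, r₂=5, c₁=4, c₂=14, n=18
p_obs = C(13,2)·C(5,2)/C(18,4); sum pmf over tables with pmf ≤ p_obs
p-value (two-sided) = 0.53268
→ bracket: p>=0.10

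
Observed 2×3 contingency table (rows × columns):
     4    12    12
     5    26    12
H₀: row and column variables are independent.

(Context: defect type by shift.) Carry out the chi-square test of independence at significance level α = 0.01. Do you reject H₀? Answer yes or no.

reject H₀: no

Row totals [28, 43], col totals [9, 38, 24], n=71
χ² = (4−3.55)²/3.55 + (12−14.99)²/14.99 + (12−9.46)²/9.46 + (5−5.45)²/5.45 + (26−23.01)²/23.01 + (12−14.54)²/14.54 = 2.1981
df = 2
p-value (upper-tail) = 0.33319
At α=0.01: p ≥ α → fail to reject H₀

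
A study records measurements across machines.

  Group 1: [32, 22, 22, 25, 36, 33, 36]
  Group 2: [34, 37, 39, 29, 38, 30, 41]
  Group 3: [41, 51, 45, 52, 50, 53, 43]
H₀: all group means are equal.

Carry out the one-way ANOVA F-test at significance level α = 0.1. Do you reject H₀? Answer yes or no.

Group means [29.43, 35.43, 47.86], grand mean 37.571
SSB = Σnᵢ(x̄ᵢ−x̄)² = 1236.857; SSW = ΣΣ(x−x̄ᵢ)² = 498.286
MSB = 1236.857/2 = 618.4286; MSW = 498.286/18 = 27.6825
F = MSB/MSW = 22.3400
df = (2, 18)
p-value (upper-tail) = 0.00001
At α=0.1: p < α → reject H₀

reject H₀: yes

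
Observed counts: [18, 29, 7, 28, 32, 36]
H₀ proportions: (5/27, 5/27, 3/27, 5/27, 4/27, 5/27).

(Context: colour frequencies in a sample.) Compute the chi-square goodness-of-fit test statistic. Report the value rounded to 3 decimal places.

n = 150; E_i = n·p_i = [27.78, 27.78, 16.67, 27.78, 22.22, 27.78]
χ² = (18−27.78)²/27.78 + (29−27.78)²/27.78 + (7−16.67)²/16.67 + (28−27.78)²/27.78 + (32−22.22)²/22.22 + (36−27.78)²/27.78 = 15.8400
df = 5

test statistic = 15.840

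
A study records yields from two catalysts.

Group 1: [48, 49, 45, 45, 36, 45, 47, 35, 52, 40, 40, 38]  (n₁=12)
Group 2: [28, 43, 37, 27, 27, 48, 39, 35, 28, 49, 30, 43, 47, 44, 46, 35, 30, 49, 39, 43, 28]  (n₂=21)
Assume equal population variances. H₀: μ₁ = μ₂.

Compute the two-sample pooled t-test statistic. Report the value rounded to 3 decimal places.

x̄₁=43.333, s₁=5.433, n₁=12
x̄₂=37.857, s₂=8.027, n₂=21
s_p² = [11·5.433² + 20·8.027²]/31 = 52.0399
SE = √(s_p²·(1/12+1/21)) = 2.6105
t = (43.333−37.857)/2.6105 = 2.0977
df = 31

test statistic = 2.098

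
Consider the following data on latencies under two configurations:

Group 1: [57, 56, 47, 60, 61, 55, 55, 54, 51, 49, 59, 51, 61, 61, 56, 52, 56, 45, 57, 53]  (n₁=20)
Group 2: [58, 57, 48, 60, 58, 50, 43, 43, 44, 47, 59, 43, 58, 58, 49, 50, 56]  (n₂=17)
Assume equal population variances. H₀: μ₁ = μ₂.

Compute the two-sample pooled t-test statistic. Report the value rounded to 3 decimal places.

test statistic = 1.634

x̄₁=54.800, s₁=4.618, n₁=20
x̄₂=51.824, s₂=6.435, n₂=17
s_p² = [19·4.618² + 16·6.435²]/35 = 30.5049
SE = √(s_p²·(1/20+1/17)) = 1.8220
t = (54.800−51.824)/1.8220 = 1.6336
df = 35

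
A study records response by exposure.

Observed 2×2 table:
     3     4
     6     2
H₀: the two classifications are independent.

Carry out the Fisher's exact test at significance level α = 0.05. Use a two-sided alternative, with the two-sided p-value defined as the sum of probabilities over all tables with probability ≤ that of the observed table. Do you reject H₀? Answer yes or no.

Margins: r₁=7, r₂=8, c₁=9, c₂=6, n=15
p_obs = C(7,3)·C(8,6)/C(15,9); sum pmf over tables with pmf ≤ p_obs
p-value (two-sided) = 0.31469
At α=0.05: p ≥ α → fail to reject H₀

reject H₀: no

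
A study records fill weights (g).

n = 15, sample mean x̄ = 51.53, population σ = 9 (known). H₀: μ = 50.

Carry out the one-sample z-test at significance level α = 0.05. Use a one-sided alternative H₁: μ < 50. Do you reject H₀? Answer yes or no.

reject H₀: no

SE = σ/√n = 9/√15 = 2.3238
z = (x̄−μ₀)/SE = (51.53−50)/2.3238 = 0.6584
p-value (one-sided, H₁ less) = 0.74486
At α=0.05: p ≥ α → fail to reject H₀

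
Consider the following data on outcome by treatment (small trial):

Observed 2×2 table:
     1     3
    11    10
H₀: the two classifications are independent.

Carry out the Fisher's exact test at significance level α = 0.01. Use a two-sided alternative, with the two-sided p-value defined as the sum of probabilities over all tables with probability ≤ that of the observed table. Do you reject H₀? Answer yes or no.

Margins: r₁=4, r₂=21, c₁=12, c₂=13, n=25
p_obs = C(4,1)·C(21,11)/C(25,12); sum pmf over tables with pmf ≤ p_obs
p-value (two-sided) = 0.59304
At α=0.01: p ≥ α → fail to reject H₀

reject H₀: no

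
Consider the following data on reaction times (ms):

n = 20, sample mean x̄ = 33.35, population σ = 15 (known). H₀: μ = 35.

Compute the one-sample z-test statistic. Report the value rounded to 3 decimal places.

SE = σ/√n = 15/√20 = 3.3541
z = (x̄−μ₀)/SE = (33.35−35)/3.3541 = -0.4919

test statistic = -0.492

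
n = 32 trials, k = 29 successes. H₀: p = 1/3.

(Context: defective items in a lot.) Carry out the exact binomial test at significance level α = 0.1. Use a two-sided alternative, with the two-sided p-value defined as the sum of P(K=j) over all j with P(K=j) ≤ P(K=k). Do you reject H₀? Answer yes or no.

reject H₀: yes

Exact binomial: n=32, k=29, p₀=1/3=0.3333
P(X=j) = C(n,j)·p₀^j·(1−p₀)^(n−j); p = Σ P(X=j) over j with P(X=j) ≤ P(X=29)
p-value (two-sided) = 0.00000
At α=0.1: p < α → reject H₀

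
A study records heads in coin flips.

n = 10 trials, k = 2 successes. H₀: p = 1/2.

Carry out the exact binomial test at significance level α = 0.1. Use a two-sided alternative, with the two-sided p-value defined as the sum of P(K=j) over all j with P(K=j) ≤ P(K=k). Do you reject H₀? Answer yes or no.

Exact binomial: n=10, k=2, p₀=1/2=0.5000
P(X=j) = C(n,j)·p₀^j·(1−p₀)^(n−j); p = Σ P(X=j) over j with P(X=j) ≤ P(X=2)
p-value (two-sided) = 0.10938
At α=0.1: p ≥ α → fail to reject H₀

reject H₀: no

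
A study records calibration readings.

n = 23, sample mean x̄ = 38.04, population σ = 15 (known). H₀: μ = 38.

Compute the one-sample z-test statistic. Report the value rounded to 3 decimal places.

SE = σ/√n = 15/√23 = 3.1277
z = (x̄−μ₀)/SE = (38.04−38)/3.1277 = 0.0128

test statistic = 0.013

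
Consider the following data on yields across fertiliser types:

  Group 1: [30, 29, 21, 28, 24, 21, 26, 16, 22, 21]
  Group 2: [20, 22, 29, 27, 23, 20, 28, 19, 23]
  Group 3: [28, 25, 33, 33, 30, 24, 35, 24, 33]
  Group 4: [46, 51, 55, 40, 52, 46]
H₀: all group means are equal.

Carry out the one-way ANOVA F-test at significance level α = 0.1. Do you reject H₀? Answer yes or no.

Group means [23.80, 23.44, 29.44, 48.33], grand mean 29.529
SSB = Σnᵢ(x̄ᵢ−x̄)² = 2783.093; SSW = ΣΣ(x−x̄ᵢ)² = 581.378
MSB = 2783.093/3 = 927.6976; MSW = 581.378/30 = 19.3793
F = MSB/MSW = 47.8706
df = (3, 30)
p-value (upper-tail) = 0.00000
At α=0.1: p < α → reject H₀

reject H₀: yes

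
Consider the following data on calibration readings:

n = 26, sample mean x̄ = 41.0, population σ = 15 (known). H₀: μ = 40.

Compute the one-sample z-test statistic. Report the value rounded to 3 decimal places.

test statistic = 0.340

SE = σ/√n = 15/√26 = 2.9417
z = (x̄−μ₀)/SE = (41.0−40)/2.9417 = 0.3399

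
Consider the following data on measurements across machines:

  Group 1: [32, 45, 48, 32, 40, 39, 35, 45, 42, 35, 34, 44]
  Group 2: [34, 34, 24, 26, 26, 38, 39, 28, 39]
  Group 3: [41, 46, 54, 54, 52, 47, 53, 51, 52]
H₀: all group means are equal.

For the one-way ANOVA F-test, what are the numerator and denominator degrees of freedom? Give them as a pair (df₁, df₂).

degrees of freedom = [2, 27]

k = 3 groups, N = 30 total
df = (k−1, N−k) = (3−1, 30−3) = (2, 27)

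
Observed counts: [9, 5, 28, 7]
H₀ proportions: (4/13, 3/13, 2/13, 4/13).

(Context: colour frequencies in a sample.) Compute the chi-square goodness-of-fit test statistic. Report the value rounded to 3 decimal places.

test statistic = 65.833

n = 49; E_i = n·p_i = [15.08, 11.31, 7.54, 15.08]
χ² = (9−15.08)²/15.08 + (5−11.31)²/11.31 + (28−7.54)²/7.54 + (7−15.08)²/15.08 = 65.8333
df = 3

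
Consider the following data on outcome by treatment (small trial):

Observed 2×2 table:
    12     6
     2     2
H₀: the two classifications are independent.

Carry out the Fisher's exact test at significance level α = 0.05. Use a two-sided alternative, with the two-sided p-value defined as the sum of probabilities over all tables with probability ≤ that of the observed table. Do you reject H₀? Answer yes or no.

reject H₀: no

Margins: r₁=18, r₂=4, c₁=14, c₂=8, n=22
p_obs = C(18,12)·C(4,2)/C(22,14); sum pmf over tables with pmf ≤ p_obs
p-value (two-sided) = 0.60191
At α=0.05: p ≥ α → fail to reject H₀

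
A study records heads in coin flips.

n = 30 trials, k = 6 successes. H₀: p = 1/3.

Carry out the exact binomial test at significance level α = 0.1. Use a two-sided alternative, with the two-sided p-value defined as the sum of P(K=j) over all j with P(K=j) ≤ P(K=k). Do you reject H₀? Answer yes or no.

reject H₀: no

Exact binomial: n=30, k=6, p₀=1/3=0.3333
P(X=j) = C(n,j)·p₀^j·(1−p₀)^(n−j); p = Σ P(X=j) over j with P(X=j) ≤ P(X=6)
p-value (two-sided) = 0.17361
At α=0.1: p ≥ α → fail to reject H₀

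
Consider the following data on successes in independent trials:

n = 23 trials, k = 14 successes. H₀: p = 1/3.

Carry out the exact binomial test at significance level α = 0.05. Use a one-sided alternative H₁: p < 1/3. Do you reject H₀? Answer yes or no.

reject H₀: no

Exact binomial: n=23, k=14, p₀=1/3=0.3333
P(X≤14) from Σ C(n,i)·p₀^i·(1−p₀)^(n−i)
p-value (one-sided, H₁ less) = 0.99825
At α=0.05: p ≥ α → fail to reject H₀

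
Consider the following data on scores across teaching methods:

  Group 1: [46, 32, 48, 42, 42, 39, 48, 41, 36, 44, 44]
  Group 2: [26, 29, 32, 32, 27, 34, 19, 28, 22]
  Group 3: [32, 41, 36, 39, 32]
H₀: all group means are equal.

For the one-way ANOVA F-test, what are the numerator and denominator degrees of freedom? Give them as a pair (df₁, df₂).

k = 3 groups, N = 25 total
df = (k−1, N−k) = (3−1, 25−3) = (2, 22)

degrees of freedom = [2, 22]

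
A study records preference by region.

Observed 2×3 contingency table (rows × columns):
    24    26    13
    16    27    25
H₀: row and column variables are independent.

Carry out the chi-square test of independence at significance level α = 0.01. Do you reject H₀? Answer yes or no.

Row totals [63, 68], col totals [40, 53, 38], n=131
χ² = (24−19.24)²/19.24 + (26−25.49)²/25.49 + (13−18.27)²/18.27 + (16−20.76)²/20.76 + (27−27.51)²/27.51 + (25−19.73)²/19.73 = 5.2251
df = 2
p-value (upper-tail) = 0.07335
At α=0.01: p ≥ α → fail to reject H₀

reject H₀: no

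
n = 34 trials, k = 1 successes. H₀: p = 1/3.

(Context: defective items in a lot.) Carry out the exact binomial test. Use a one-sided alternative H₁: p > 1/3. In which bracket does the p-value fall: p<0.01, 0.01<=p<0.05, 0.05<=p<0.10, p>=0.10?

p-value bracket: p>=0.10

Exact binomial: n=34, k=1, p₀=1/3=0.3333
P(X≥1) from Σ C(n,i)·p₀^i·(1−p₀)^(n−i)
p-value (one-sided, H₁ greater) = 1.00000
→ bracket: p>=0.10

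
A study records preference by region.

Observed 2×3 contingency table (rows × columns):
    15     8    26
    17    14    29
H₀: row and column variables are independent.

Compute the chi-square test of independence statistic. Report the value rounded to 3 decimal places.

Row totals [49, 60], col totals [32, 22, 55], n=109
χ² = (15−14.39)²/14.39 + (8−9.89)²/9.89 + (26−24.72)²/24.72 + (17−17.61)²/17.61 + (14−12.11)²/12.11 + (29−30.28)²/30.28 = 0.8233
df = 2

test statistic = 0.823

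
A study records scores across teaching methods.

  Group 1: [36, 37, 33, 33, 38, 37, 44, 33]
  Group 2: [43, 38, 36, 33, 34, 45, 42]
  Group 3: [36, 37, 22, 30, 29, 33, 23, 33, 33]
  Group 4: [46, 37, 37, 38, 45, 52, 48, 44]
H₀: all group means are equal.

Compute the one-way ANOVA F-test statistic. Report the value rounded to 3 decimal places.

Group means [36.38, 38.71, 30.67, 43.38], grand mean 37.031
SSB = Σnᵢ(x̄ᵢ−x̄)² = 709.790; SSW = ΣΣ(x−x̄ᵢ)² = 665.179
MSB = 709.790/3 = 236.5967; MSW = 665.179/28 = 23.7564
F = MSB/MSW = 9.9593
df = (3, 28)

test statistic = 9.959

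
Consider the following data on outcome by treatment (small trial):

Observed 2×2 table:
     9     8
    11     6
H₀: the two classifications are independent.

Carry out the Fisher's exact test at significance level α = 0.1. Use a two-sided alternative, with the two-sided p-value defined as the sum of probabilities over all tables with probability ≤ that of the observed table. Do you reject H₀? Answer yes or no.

Margins: r₁=17, r₂=17, c₁=20, c₂=14, n=34
p_obs = C(17,9)·C(17,11)/C(34,20); sum pmf over tables with pmf ≤ p_obs
p-value (two-sided) = 0.72828
At α=0.1: p ≥ α → fail to reject H₀

reject H₀: no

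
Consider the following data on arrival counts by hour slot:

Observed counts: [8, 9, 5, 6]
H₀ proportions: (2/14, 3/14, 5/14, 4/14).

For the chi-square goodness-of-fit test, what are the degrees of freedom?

degrees of freedom = 3

df = k − 1 = 4 − 1 = 3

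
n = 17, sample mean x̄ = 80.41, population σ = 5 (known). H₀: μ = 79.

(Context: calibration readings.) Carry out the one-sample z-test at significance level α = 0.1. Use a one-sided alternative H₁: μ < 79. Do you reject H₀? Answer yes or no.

reject H₀: no

SE = σ/√n = 5/√17 = 1.2127
z = (x̄−μ₀)/SE = (80.41−79)/1.2127 = 1.1627
p-value (one-sided, H₁ less) = 0.87753
At α=0.1: p ≥ α → fail to reject H₀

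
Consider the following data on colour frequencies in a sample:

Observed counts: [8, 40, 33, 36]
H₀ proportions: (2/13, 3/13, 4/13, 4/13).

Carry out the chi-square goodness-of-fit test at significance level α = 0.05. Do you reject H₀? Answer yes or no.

reject H₀: yes

n = 117; E_i = n·p_i = [18.00, 27.00, 36.00, 36.00]
χ² = (8−18.00)²/18.00 + (40−27.00)²/27.00 + (33−36.00)²/36.00 + (36−36.00)²/36.00 = 12.0648
df = 3
p-value (upper-tail) = 0.00716
At α=0.05: p < α → reject H₀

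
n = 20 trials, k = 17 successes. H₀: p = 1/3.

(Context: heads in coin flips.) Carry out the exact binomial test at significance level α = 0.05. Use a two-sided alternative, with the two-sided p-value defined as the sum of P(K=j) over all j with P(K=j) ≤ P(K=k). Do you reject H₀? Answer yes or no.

reject H₀: yes

Exact binomial: n=20, k=17, p₀=1/3=0.3333
P(X=j) = C(n,j)·p₀^j·(1−p₀)^(n−j); p = Σ P(X=j) over j with P(X=j) ≤ P(X=17)
p-value (two-sided) = 0.00000
At α=0.05: p < α → reject H₀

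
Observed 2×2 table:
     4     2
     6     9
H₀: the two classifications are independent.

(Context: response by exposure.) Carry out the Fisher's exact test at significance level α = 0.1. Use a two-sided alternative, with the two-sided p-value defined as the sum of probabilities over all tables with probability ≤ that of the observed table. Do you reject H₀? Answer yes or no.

Margins: r₁=6, r₂=15, c₁=10, c₂=11, n=21
p_obs = C(6,4)·C(15,6)/C(21,10); sum pmf over tables with pmf ≤ p_obs
p-value (two-sided) = 0.36146
At α=0.1: p ≥ α → fail to reject H₀

reject H₀: no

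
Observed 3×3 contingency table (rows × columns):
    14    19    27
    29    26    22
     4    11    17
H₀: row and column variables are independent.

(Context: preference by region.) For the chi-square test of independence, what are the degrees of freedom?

degrees of freedom = 4

df = (r−1)(c−1) = (3−1)·(3−1) = 4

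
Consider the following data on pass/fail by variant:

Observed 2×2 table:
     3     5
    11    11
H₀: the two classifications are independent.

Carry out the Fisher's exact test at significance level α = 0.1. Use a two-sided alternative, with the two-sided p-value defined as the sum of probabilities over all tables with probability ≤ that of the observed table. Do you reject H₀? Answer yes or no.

Margins: r₁=8, r₂=22, c₁=14, c₂=16, n=30
p_obs = C(8,3)·C(22,11)/C(30,14); sum pmf over tables with pmf ≤ p_obs
p-value (two-sided) = 0.68873
At α=0.1: p ≥ α → fail to reject H₀

reject H₀: no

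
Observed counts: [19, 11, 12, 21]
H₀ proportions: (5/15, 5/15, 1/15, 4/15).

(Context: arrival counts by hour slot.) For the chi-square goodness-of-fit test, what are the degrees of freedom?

degrees of freedom = 3

df = k − 1 = 4 − 1 = 3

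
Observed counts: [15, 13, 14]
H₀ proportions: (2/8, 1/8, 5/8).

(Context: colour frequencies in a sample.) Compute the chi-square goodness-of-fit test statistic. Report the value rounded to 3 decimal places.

test statistic = 19.086

n = 42; E_i = n·p_i = [10.50, 5.25, 26.25]
χ² = (15−10.50)²/10.50 + (13−5.25)²/5.25 + (14−26.25)²/26.25 = 19.0857
df = 2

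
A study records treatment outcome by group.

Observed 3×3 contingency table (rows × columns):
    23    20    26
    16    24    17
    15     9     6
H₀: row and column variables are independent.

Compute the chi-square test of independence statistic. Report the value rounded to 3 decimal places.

Row totals [69, 57, 30], col totals [54, 53, 49], n=156
χ² = (23−23.88)²/23.88 + (20−23.44)²/23.44 + (26−21.67)²/21.67 + (16−19.73)²/19.73 + (24−19.37)²/19.37 + (17−17.90)²/17.90 + (15−10.38)²/10.38 + (9−10.19)²/10.19 + (6−9.42)²/9.42 = 6.6966
df = 4

test statistic = 6.697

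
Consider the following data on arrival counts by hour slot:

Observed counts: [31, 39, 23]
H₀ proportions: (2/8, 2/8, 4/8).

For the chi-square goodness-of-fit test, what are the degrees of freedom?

df = k − 1 = 3 − 1 = 2

degrees of freedom = 2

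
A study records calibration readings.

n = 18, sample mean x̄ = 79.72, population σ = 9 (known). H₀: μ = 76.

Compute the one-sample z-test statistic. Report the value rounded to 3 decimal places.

SE = σ/√n = 9/√18 = 2.1213
z = (x̄−μ₀)/SE = (79.72−76)/2.1213 = 1.7536

test statistic = 1.754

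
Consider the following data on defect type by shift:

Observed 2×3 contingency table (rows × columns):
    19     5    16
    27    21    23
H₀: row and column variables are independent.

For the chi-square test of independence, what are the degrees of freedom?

degrees of freedom = 2

df = (r−1)(c−1) = (2−1)·(3−1) = 2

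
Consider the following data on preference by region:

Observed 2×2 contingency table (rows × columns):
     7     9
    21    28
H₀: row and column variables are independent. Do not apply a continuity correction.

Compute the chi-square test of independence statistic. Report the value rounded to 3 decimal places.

Row totals [16, 49], col totals [28, 37], n=65
χ² = (7−6.89)²/6.89 + (9−9.11)²/9.11 + (21−21.11)²/21.11 + (28−27.89)²/27.89 = 0.0039
df = 1

test statistic = 0.004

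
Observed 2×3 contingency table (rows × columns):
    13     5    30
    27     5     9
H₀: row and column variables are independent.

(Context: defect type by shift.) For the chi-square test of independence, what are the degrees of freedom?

df = (r−1)(c−1) = (2−1)·(3−1) = 2

degrees of freedom = 2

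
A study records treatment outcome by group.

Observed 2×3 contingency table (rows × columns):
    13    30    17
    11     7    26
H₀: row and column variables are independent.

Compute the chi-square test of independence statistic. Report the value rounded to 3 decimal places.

Row totals [60, 44], col totals [24, 37, 43], n=104
χ² = (13−13.85)²/13.85 + (30−21.35)²/21.35 + (17−24.81)²/24.81 + (11−10.15)²/10.15 + (7−15.65)²/15.65 + (26−18.19)²/18.19 = 14.2228
df = 2

test statistic = 14.223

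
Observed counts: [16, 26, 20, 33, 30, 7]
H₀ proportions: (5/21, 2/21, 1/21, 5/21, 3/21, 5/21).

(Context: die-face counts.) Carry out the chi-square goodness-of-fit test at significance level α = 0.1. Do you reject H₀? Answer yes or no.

reject H₀: yes

n = 132; E_i = n·p_i = [31.43, 12.57, 6.29, 31.43, 18.86, 31.43]
χ² = (16−31.43)²/31.43 + (26−12.57)²/12.57 + (20−6.29)²/6.29 + (33−31.43)²/31.43 + (30−18.86)²/18.86 + (7−31.43)²/31.43 = 77.4909
df = 5
p-value (upper-tail) = 0.00000
At α=0.1: p < α → reject H₀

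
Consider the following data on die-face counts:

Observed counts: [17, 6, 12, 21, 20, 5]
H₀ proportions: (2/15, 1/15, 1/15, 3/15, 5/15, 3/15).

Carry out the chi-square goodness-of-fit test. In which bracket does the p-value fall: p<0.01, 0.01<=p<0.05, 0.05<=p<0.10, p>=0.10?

p-value bracket: p<0.01

n = 81; E_i = n·p_i = [10.80, 5.40, 5.40, 16.20, 27.00, 16.20]
χ² = (17−10.80)²/10.80 + (6−5.40)²/5.40 + (12−5.40)²/5.40 + (21−16.20)²/16.20 + (20−27.00)²/27.00 + (5−16.20)²/16.20 = 22.6728
df = 5
p-value (upper-tail) = 0.00039
→ bracket: p<0.01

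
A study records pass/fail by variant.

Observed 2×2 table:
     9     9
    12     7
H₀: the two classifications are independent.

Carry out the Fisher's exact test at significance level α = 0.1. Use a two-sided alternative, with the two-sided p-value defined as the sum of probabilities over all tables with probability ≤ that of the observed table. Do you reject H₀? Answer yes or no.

Margins: r₁=18, r₂=19, c₁=21, c₂=16, n=37
p_obs = C(18,9)·C(19,12)/C(37,21); sum pmf over tables with pmf ≤ p_obs
p-value (two-sided) = 0.51481
At α=0.1: p ≥ α → fail to reject H₀

reject H₀: no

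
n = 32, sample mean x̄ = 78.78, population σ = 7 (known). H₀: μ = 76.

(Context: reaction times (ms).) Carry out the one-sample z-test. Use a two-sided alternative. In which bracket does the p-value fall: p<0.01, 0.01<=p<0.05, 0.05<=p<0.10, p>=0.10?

p-value bracket: 0.01<=p<0.05

SE = σ/√n = 7/√32 = 1.2374
z = (x̄−μ₀)/SE = (78.78−76)/1.2374 = 2.2466
p-value (two-sided) = 0.02467
→ bracket: 0.01<=p<0.05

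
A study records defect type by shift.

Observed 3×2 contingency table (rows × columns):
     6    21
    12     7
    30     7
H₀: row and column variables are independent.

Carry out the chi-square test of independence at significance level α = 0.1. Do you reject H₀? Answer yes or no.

Row totals [27, 19, 37], col totals [48, 35], n=83
χ² = (6−15.61)²/15.61 + (21−11.39)²/11.39 + (12−10.99)²/10.99 + (7−8.01)²/8.01 + (30−21.40)²/21.40 + (7−15.60)²/15.60 = 22.4613
df = 2
p-value (upper-tail) = 0.00001
At α=0.1: p < α → reject H₀

reject H₀: yes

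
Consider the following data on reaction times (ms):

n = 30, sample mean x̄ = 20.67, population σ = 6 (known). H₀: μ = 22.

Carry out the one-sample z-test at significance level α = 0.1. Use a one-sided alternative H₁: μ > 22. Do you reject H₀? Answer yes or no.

reject H₀: no

SE = σ/√n = 6/√30 = 1.0954
z = (x̄−μ₀)/SE = (20.67−22)/1.0954 = -1.2141
p-value (one-sided, H₁ greater) = 0.88765
At α=0.1: p ≥ α → fail to reject H₀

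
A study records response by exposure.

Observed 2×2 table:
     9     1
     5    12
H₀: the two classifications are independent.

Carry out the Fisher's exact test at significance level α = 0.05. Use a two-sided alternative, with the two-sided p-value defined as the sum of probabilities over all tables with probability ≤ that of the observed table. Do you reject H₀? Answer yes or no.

reject H₀: yes

Margins: r₁=10, r₂=17, c₁=14, c₂=13, n=27
p_obs = C(10,9)·C(17,5)/C(27,14); sum pmf over tables with pmf ≤ p_obs
p-value (two-sided) = 0.00442
At α=0.05: p < α → reject H₀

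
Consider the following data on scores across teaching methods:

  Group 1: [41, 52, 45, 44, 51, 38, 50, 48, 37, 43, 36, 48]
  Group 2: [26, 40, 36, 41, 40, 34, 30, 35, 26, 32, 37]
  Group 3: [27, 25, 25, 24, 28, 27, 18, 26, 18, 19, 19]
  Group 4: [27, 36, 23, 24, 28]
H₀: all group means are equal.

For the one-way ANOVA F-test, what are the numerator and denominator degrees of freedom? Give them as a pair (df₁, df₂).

k = 4 groups, N = 39 total
df = (k−1, N−k) = (4−1, 39−4) = (3, 35)

degrees of freedom = [3, 35]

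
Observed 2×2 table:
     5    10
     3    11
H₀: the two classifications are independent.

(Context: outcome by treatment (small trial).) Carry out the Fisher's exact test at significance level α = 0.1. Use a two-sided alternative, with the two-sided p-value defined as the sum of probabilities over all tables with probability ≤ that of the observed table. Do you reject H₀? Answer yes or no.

Margins: r₁=15, r₂=14, c₁=8, c₂=21, n=29
p_obs = C(15,5)·C(14,3)/C(29,8); sum pmf over tables with pmf ≤ p_obs
p-value (two-sided) = 0.68166
At α=0.1: p ≥ α → fail to reject H₀

reject H₀: no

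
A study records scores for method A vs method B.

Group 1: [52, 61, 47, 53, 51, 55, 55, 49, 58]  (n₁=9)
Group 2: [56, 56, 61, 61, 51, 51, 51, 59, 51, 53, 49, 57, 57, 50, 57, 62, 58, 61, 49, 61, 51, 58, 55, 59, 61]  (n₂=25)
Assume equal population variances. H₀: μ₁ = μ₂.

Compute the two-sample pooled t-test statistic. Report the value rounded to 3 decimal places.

test statistic = -1.388

x̄₁=53.444, s₁=4.362, n₁=9
x̄₂=55.800, s₂=4.368, n₂=25
s_p² = [8·4.362² + 24·4.368²]/32 = 19.0694
SE = √(s_p²·(1/9+1/25)) = 1.6975
t = (53.444−55.800)/1.6975 = -1.3876
df = 32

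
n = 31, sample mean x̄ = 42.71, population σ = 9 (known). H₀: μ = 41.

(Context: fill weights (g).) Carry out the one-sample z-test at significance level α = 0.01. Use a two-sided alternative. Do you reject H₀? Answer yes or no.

SE = σ/√n = 9/√31 = 1.6164
z = (x̄−μ₀)/SE = (42.71−41)/1.6164 = 1.0579
p-value (two-sided) = 0.29011
At α=0.01: p ≥ α → fail to reject H₀

reject H₀: no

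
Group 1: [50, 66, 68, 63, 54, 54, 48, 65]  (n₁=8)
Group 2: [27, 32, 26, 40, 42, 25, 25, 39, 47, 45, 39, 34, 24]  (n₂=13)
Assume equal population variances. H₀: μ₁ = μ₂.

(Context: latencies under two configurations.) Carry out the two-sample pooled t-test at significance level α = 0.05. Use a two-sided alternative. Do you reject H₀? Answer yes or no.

x̄₁=58.500, s₁=7.856, n₁=8
x̄₂=34.231, s₂=8.258, n₂=13
s_p² = [7·7.856² + 12·8.258²]/19 = 65.8057
SE = √(s_p²·(1/8+1/13)) = 3.6452
t = (58.500−34.231)/3.6452 = 6.6578
df = 19
p-value (two-sided) = 0.00000
At α=0.05: p < α → reject H₀

reject H₀: yes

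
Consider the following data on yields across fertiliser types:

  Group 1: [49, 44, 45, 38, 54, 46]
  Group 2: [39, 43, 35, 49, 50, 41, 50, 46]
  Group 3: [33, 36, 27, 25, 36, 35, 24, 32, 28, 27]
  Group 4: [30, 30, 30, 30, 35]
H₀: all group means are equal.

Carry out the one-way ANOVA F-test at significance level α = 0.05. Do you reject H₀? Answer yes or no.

reject H₀: yes

Group means [46.00, 44.12, 30.30, 31.00], grand mean 37.483
SSB = Σnᵢ(x̄ᵢ−x̄)² = 1514.266; SSW = ΣΣ(x−x̄ᵢ)² = 570.975
MSB = 1514.266/3 = 504.7555; MSW = 570.975/25 = 22.8390
F = MSB/MSW = 22.1006
df = (3, 25)
p-value (upper-tail) = 0.00000
At α=0.05: p < α → reject H₀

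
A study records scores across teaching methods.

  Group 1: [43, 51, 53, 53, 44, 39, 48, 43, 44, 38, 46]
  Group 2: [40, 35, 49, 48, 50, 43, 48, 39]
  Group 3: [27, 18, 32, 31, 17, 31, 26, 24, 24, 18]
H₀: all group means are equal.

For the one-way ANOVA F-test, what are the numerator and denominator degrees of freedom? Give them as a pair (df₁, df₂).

k = 3 groups, N = 29 total
df = (k−1, N−k) = (3−1, 29−3) = (2, 26)

degrees of freedom = [2, 26]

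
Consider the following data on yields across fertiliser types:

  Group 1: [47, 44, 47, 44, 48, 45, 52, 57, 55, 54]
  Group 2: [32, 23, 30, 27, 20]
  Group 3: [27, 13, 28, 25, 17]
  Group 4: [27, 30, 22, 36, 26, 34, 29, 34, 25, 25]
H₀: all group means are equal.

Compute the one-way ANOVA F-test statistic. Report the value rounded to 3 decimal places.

test statistic = 46.483

Group means [49.30, 26.40, 22.00, 28.80], grand mean 34.100
SSB = Σnᵢ(x̄ᵢ−x̄)² = 3619.800; SSW = ΣΣ(x−x̄ᵢ)² = 674.900
MSB = 3619.800/3 = 1206.6000; MSW = 674.900/26 = 25.9577
F = MSB/MSW = 46.4833
df = (3, 26)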